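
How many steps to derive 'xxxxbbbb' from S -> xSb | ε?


Derivation: S => xSb => xxSbb => xxxSbbb => xxxxSbbbb => xxxxbbbb
Steps: 5


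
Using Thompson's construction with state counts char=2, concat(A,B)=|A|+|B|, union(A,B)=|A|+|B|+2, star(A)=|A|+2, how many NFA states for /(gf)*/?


Syntax tree has 2 char leaf(s), 0 union(s), 1 star(s)
chars contribute 2×2 = 4; each union adds +2; each star adds +2
Total: 4 + 0 + 2 = 6 states


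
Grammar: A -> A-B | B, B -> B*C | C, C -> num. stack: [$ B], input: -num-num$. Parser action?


lookahead ∉ {*} so B won't extend; reduce A -> B
Action: reduce (A -> B)


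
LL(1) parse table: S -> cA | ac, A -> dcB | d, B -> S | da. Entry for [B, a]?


For [B, a]: 'a' ∈ FIRST(S)
Entry: B -> S


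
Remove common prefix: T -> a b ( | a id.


Common prefix: 'a'
Factored: T -> a T', T' -> b ( | id


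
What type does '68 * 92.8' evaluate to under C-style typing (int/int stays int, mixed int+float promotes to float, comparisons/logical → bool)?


Operand types: int * float
Rule: mixed int/float promotes to float; int/int stays int
Result type: float


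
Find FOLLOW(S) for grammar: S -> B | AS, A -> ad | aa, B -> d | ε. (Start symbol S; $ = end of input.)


$ ∈ FOLLOW(S). For each A -> αBβ: add FIRST(β)\{ε} to FOLLOW(B); if β nullable, add FOLLOW(A).
FOLLOW(S) = {$}


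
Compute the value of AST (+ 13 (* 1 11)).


Evaluate inner: (* 1 11) = 11
Evaluate root: (+ 13 11) = 24
Result: 24


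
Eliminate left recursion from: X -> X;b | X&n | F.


Left-recursive alternatives: X;b, X&n; non-recursive: F
Introduce X': X -> FX', X' -> ;bX' | &nX' | ε


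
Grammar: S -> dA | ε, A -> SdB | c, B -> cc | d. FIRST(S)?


Per alternative of S: FIRST(dA) = {d}; FIRST(ε) = {ε}
FIRST(S) = {d, ε}


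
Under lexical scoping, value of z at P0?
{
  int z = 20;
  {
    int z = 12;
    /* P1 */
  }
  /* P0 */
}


z declared in the same block as P0
z = 20


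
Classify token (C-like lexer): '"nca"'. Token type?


Pattern: double-quoted sequence
Type: STRING_LITERAL


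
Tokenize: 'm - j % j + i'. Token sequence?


Scan left to right, longest-match per lexeme
Tokens: ID(m), OP(-), ID(j), OP(%), ID(j), OP(+), ID(i)


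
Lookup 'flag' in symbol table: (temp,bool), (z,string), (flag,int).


Lookup 'flag' → type int


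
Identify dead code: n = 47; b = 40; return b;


n is assigned but never read
Dead: 'n = 47'


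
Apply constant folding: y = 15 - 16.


15 - 16 = -1 at compile time
Optimized: y = -1


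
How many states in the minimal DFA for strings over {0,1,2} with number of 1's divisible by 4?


Track (count of 1) mod 4: states 0..3, accept at 0
Minimal DFA: 4 states


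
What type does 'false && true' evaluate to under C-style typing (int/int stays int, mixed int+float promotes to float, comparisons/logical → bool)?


Operand types: bool && bool
Rule: logical operators take bool operands and yield bool
Result type: bool


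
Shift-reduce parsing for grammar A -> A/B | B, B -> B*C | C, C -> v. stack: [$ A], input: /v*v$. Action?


shift '/' to continue A -> A/B
Action: shift


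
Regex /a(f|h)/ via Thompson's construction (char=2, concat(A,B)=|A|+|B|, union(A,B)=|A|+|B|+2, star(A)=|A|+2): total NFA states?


Syntax tree has 3 char leaf(s), 1 union(s), 0 star(s)
chars contribute 3×2 = 6; each union adds +2; each star adds +2
Total: 6 + 2 + 0 = 8 states


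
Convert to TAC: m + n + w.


Break into single-operator statements:
t1 = m + n
t2 = t1 + w


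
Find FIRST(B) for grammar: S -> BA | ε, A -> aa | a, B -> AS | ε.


Per alternative of B: FIRST(AS) = {a}; FIRST(ε) = {ε}
FIRST(B) = {a, ε}


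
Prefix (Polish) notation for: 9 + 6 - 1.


left-to-right (same/higher precedence on left): tree is (- (+ 9 6) 1)
Prefix: - + 9 6 1


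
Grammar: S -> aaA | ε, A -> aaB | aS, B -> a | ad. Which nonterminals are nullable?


A nonterminal is nullable iff some alternative derives ε (directly, or every symbol in it is nullable)
Nullable: {S}


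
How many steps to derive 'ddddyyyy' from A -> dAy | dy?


Derivation: A => dAy => ddAyy => dddAyyy => ddddyyyy
Steps: 4


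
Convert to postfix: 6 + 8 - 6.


Left to right (same or higher precedence on left)
Postfix: 6 8 + 6 -


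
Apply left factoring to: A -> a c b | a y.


Common prefix: 'a'
Factored: A -> a A', A' -> c b | y


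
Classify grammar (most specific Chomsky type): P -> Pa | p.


Left-linear: every RHS is a terminal or one nonterminal followed by a terminal
Classification: Type 3 (Regular)


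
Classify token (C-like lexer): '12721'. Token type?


Pattern: digits only
Type: INTEGER_LITERAL


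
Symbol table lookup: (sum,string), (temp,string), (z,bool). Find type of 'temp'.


Lookup 'temp' → type string


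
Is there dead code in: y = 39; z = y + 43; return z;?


y is read by z's definition; z is returned
No dead code


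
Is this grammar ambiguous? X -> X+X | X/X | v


'v+v/v' has two parse trees (no precedence encoded between + and /)
Ambiguous


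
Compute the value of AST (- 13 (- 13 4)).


Evaluate inner: (- 13 4) = 9
Evaluate root: (- 13 9) = 4
Result: 4


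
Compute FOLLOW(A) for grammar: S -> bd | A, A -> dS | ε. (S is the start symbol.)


$ ∈ FOLLOW(S). For each A -> αBβ: add FIRST(β)\{ε} to FOLLOW(B); if β nullable, add FOLLOW(A).
FOLLOW(A) = {$}


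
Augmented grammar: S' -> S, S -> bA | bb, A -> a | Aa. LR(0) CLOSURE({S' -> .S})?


Start: S' -> .S
For each item with dot before a nonterminal B, add B -> .γ for every B-production
Closure: [S' -> .S, S -> .bA, S -> .bb]


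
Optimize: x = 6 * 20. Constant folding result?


6 * 20 = 120 at compile time
Optimized: x = 120


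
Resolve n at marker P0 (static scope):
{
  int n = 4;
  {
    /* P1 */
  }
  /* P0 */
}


n declared in the same block as P0
n = 4


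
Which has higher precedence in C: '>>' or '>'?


'>>' is shift (level 8); '>' is relational (level 7)
Higher level binds tighter
'>>' has higher precedence than '>'


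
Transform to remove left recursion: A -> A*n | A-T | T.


Left-recursive alternatives: A*n, A-T; non-recursive: T
Introduce A': A -> TA', A' -> *nA' | -TA' | ε


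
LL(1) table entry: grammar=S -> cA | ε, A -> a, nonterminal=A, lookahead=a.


For [A, a]: 'a' ∈ FIRST(a)
Entry: A -> a


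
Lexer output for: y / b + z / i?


Scan left to right, longest-match per lexeme
Tokens: ID(y), OP(/), ID(b), OP(+), ID(z), OP(/), ID(i)


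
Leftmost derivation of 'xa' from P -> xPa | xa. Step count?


Derivation: P => xa
Steps: 1


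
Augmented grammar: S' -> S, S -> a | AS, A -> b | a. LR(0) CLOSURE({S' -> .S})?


Start: S' -> .S
For each item with dot before a nonterminal B, add B -> .γ for every B-production
Closure: [S' -> .S, S -> .a, S -> .AS, A -> .b, A -> .a]


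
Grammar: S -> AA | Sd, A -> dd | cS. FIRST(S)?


Per alternative of S: FIRST(AA) = {c, d}; FIRST(Sd) = {c, d}
FIRST(S) = {c, d}


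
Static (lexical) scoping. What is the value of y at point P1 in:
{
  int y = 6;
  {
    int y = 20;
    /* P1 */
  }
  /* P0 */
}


y declared in the same block as P1
y = 20


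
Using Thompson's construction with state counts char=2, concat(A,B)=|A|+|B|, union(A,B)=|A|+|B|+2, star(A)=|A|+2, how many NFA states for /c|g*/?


Syntax tree has 2 char leaf(s), 1 union(s), 1 star(s)
chars contribute 2×2 = 4; each union adds +2; each star adds +2
Total: 4 + 2 + 2 = 8 states


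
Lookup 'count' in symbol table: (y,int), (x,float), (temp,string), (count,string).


Lookup 'count' → type string


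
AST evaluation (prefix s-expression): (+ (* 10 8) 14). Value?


Evaluate inner: (* 10 8) = 80
Evaluate root: (+ 80 14) = 94
Result: 94


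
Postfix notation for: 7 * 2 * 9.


Left to right (same or higher precedence on left)
Postfix: 7 2 * 9 *


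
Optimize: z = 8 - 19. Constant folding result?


8 - 19 = -11 at compile time
Optimized: z = -11


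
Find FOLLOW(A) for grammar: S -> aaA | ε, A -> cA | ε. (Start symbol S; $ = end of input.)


$ ∈ FOLLOW(S). For each A -> αBβ: add FIRST(β)\{ε} to FOLLOW(B); if β nullable, add FOLLOW(A).
FOLLOW(A) = {$}


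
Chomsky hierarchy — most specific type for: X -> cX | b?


Right-linear: every RHS is a terminal or a terminal followed by one nonterminal
Classification: Type 3 (Regular)


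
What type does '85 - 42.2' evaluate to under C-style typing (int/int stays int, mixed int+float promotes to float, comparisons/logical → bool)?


Operand types: int - float
Rule: mixed int/float promotes to float; int/int stays int
Result type: float


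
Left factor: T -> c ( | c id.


Common prefix: 'c'
Factored: T -> c T', T' -> ( | id


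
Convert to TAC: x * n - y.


Break into single-operator statements:
t1 = x * n
t2 = t1 - y


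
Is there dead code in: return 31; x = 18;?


statement follows a return and is unreachable
Dead: 'x = 18'


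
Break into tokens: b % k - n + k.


Scan left to right, longest-match per lexeme
Tokens: ID(b), OP(%), ID(k), OP(-), ID(n), OP(+), ID(k)


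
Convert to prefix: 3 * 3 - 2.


left-to-right (same/higher precedence on left): tree is (- (* 3 3) 2)
Prefix: - * 3 3 2


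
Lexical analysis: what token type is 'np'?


Pattern: letter/underscore followed by alphanumerics, not a keyword
Type: IDENTIFIER


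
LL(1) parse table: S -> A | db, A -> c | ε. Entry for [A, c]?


For [A, c]: 'c' ∈ FIRST(c)
Entry: A -> c


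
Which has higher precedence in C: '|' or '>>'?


'>>' is shift (level 8); '|' is bitwise OR (level 3)
Higher level binds tighter
'>>' has higher precedence than '|'


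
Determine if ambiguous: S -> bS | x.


right-linear, alternatives start with distinct terminals 'b' vs 'x': unique leftmost derivation
Unambiguous


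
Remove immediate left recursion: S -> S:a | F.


Left-recursive alternatives: S:a; non-recursive: F
Introduce S': S -> FS', S' -> :aS' | ε


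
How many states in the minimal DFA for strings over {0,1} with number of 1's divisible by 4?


Track (count of 1) mod 4: states 0..3, accept at 0
Minimal DFA: 4 states


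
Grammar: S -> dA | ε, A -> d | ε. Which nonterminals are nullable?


A nonterminal is nullable iff some alternative derives ε (directly, or every symbol in it is nullable)
Nullable: {A, S}


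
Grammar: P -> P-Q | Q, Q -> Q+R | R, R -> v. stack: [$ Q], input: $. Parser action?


lookahead ∉ {+} so Q won't extend; reduce P -> Q
Action: reduce (P -> Q)


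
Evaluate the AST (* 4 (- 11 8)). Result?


Evaluate inner: (- 11 8) = 3
Evaluate root: (* 4 3) = 12
Result: 12


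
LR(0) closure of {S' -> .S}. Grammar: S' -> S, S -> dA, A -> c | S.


Start: S' -> .S
For each item with dot before a nonterminal B, add B -> .γ for every B-production
Closure: [S' -> .S, S -> .dA]


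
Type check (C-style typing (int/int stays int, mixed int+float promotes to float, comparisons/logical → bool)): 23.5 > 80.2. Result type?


Operand types: float > float
Rule: comparison yields bool
Result type: bool


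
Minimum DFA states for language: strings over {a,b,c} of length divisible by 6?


Track length mod 6: states 0..5, accept at 0
Minimal DFA: 6 states


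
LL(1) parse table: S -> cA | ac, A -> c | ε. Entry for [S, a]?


For [S, a]: 'a' ∈ FIRST(ac)
Entry: S -> ac


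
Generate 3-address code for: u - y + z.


Break into single-operator statements:
t1 = u - y
t2 = t1 + z


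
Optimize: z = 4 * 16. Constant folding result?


4 * 16 = 64 at compile time
Optimized: z = 64


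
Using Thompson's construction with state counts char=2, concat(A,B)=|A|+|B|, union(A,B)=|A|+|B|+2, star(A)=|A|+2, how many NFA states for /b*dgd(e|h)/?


Syntax tree has 6 char leaf(s), 1 union(s), 1 star(s)
chars contribute 6×2 = 12; each union adds +2; each star adds +2
Total: 12 + 2 + 2 = 16 states


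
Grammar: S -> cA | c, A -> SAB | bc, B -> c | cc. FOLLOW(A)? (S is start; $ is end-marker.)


$ ∈ FOLLOW(S). For each A -> αBβ: add FIRST(β)\{ε} to FOLLOW(B); if β nullable, add FOLLOW(A).
FOLLOW(A) = {$, b, c}


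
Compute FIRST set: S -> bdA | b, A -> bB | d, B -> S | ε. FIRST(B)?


Per alternative of B: FIRST(S) = {b}; FIRST(ε) = {ε}
FIRST(B) = {b, ε}


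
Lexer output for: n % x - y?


Scan left to right, longest-match per lexeme
Tokens: ID(n), OP(%), ID(x), OP(-), ID(y)


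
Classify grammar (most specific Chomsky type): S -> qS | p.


Right-linear: every RHS is a terminal or a terminal followed by one nonterminal
Classification: Type 3 (Regular)


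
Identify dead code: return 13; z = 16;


statement follows a return and is unreachable
Dead: 'z = 16'


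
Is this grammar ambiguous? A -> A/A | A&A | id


'id/id&id' has two parse trees (no precedence encoded between / and &)
Ambiguous


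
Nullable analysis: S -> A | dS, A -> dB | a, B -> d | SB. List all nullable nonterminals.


A nonterminal is nullable iff some alternative derives ε (directly, or every symbol in it is nullable)
Nullable: {}


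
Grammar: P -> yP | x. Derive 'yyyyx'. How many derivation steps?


Derivation: P => yP => yyP => yyyP => yyyyP => yyyyx
Steps: 5


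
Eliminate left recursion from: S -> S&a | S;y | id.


Left-recursive alternatives: S&a, S;y; non-recursive: id
Introduce S': S -> idS', S' -> &aS' | ;yS' | ε


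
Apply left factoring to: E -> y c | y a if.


Common prefix: 'y'
Factored: E -> y E', E' -> c | a if


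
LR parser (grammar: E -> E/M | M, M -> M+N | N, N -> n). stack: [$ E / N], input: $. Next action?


'N' (not preceded by M+) is the handle for M -> N
Action: reduce (M -> N)


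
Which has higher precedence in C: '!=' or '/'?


'/' is multiplicative (level 10); '!=' is equality (level 6)
Higher level binds tighter
'/' has higher precedence than '!='


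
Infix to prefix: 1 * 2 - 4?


left-to-right (same/higher precedence on left): tree is (- (* 1 2) 4)
Prefix: - * 1 2 4


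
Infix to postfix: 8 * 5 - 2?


Left to right (same or higher precedence on left)
Postfix: 8 5 * 2 -


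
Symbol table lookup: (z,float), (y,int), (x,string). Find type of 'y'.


Lookup 'y' → type int


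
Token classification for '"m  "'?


Pattern: double-quoted sequence
Type: STRING_LITERAL


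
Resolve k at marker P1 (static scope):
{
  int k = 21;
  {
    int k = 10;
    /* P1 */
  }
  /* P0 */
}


k declared in the same block as P1
k = 10


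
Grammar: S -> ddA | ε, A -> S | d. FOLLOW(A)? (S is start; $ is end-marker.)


$ ∈ FOLLOW(S). For each A -> αBβ: add FIRST(β)\{ε} to FOLLOW(B); if β nullable, add FOLLOW(A).
FOLLOW(A) = {$}


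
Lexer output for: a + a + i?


Scan left to right, longest-match per lexeme
Tokens: ID(a), OP(+), ID(a), OP(+), ID(i)


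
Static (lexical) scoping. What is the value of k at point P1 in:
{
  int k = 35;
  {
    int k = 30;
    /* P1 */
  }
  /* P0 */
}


k declared in the same block as P1
k = 30


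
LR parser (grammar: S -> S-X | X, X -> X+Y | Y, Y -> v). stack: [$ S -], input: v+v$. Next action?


no handle ('S-' is not any RHS); shift 'v'
Action: shift


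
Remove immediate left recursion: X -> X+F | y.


Left-recursive alternatives: X+F; non-recursive: y
Introduce X': X -> yX', X' -> +FX' | ε


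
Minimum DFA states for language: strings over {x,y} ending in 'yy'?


Track the longest suffix of input matching a prefix of 'yy': 3 classes (prefixes of length 0..2)
Minimal DFA: 3 states


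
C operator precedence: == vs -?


'-' is additive (level 9); '==' is equality (level 6)
Higher level binds tighter
'-' has higher precedence than '=='


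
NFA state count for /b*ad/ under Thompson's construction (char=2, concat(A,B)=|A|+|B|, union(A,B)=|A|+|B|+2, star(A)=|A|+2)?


Syntax tree has 3 char leaf(s), 0 union(s), 1 star(s)
chars contribute 3×2 = 6; each union adds +2; each star adds +2
Total: 6 + 0 + 2 = 8 states


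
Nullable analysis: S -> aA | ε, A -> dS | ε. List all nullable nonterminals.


A nonterminal is nullable iff some alternative derives ε (directly, or every symbol in it is nullable)
Nullable: {A, S}


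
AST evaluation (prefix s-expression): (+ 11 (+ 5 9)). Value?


Evaluate inner: (+ 5 9) = 14
Evaluate root: (+ 11 14) = 25
Result: 25


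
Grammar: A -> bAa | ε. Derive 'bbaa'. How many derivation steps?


Derivation: A => bAa => bbAaa => bbaa
Steps: 3


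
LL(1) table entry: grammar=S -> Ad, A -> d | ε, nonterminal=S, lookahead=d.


For [S, d]: 'd' ∈ FIRST(Ad)
Entry: S -> Ad


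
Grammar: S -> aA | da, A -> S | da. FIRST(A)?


Per alternative of A: FIRST(S) = {a, d}; FIRST(da) = {d}
FIRST(A) = {a, d}


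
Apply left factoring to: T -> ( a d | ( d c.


Common prefix: '('
Factored: T -> ( T', T' -> a d | d c


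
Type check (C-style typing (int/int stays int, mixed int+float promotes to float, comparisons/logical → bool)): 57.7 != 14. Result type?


Operand types: float != int
Rule: comparison yields bool
Result type: bool


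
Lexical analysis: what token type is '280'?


Pattern: digits only
Type: INTEGER_LITERAL


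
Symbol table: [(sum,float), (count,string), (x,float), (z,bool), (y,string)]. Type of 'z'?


Lookup 'z' → type bool


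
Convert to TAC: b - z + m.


Break into single-operator statements:
t1 = b - z
t2 = t1 + m


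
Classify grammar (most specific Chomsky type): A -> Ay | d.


Left-linear: every RHS is a terminal or one nonterminal followed by a terminal
Classification: Type 3 (Regular)


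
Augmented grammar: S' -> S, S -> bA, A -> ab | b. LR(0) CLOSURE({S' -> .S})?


Start: S' -> .S
For each item with dot before a nonterminal B, add B -> .γ for every B-production
Closure: [S' -> .S, S -> .bA]


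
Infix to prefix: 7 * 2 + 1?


left-to-right (same/higher precedence on left): tree is (+ (* 7 2) 1)
Prefix: + * 7 2 1


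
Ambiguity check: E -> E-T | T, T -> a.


precedence layered via separate nonterminal T: deterministic
Unambiguous


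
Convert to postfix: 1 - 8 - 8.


Left to right (same or higher precedence on left)
Postfix: 1 8 - 8 -


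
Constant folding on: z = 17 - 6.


17 - 6 = 11 at compile time
Optimized: z = 11


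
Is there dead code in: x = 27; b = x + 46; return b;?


x is read by b's definition; b is returned
No dead code


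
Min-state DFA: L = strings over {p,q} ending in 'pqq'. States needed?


Track the longest suffix of input matching a prefix of 'pqq': 4 classes (prefixes of length 0..3)
Minimal DFA: 4 states


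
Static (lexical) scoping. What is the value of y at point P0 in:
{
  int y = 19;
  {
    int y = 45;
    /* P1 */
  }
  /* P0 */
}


y declared in the same block as P0
y = 19


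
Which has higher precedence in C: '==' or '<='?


'<=' is relational (level 7); '==' is equality (level 6)
Higher level binds tighter
'<=' has higher precedence than '=='


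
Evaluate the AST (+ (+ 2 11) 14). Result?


Evaluate inner: (+ 2 11) = 13
Evaluate root: (+ 13 14) = 27
Result: 27


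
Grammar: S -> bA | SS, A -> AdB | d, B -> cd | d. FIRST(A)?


Per alternative of A: FIRST(AdB) = {d}; FIRST(d) = {d}
FIRST(A) = {d}


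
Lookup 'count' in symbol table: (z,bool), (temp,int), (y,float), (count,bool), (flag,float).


Lookup 'count' → type bool


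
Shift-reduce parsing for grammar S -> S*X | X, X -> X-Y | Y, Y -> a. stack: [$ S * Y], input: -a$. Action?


'Y' (not preceded by X-) is the handle for X -> Y
Action: reduce (X -> Y)


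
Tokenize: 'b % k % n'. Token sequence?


Scan left to right, longest-match per lexeme
Tokens: ID(b), OP(%), ID(k), OP(%), ID(n)


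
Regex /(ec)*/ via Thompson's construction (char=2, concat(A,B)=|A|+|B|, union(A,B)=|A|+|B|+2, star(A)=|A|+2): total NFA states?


Syntax tree has 2 char leaf(s), 0 union(s), 1 star(s)
chars contribute 2×2 = 4; each union adds +2; each star adds +2
Total: 4 + 0 + 2 = 6 states


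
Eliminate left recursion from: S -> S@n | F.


Left-recursive alternatives: S@n; non-recursive: F
Introduce S': S -> FS', S' -> @nS' | ε


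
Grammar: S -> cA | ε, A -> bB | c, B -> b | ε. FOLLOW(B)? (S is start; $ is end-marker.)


$ ∈ FOLLOW(S). For each A -> αBβ: add FIRST(β)\{ε} to FOLLOW(B); if β nullable, add FOLLOW(A).
FOLLOW(B) = {$}


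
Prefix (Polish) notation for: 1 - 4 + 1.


left-to-right (same/higher precedence on left): tree is (+ (- 1 4) 1)
Prefix: + - 1 4 1


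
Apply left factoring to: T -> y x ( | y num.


Common prefix: 'y'
Factored: T -> y T', T' -> x ( | num


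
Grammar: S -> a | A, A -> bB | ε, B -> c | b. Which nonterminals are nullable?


A nonterminal is nullable iff some alternative derives ε (directly, or every symbol in it is nullable)
Nullable: {A, S}


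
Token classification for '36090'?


Pattern: digits only
Type: INTEGER_LITERAL


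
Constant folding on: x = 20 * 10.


20 * 10 = 200 at compile time
Optimized: x = 200


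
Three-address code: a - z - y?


Break into single-operator statements:
t1 = a - z
t2 = t1 - y


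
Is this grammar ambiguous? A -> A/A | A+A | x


'x/x+x' has two parse trees (no precedence encoded between / and +)
Ambiguous


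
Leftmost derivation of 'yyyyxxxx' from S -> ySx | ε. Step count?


Derivation: S => ySx => yySxx => yyySxxx => yyyySxxxx => yyyyxxxx
Steps: 5


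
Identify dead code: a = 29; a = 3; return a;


first assignment to a is overwritten before any read
Dead: 'a = 29'


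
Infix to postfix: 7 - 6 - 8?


Left to right (same or higher precedence on left)
Postfix: 7 6 - 8 -


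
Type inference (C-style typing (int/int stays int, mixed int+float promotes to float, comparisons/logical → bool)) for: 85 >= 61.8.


Operand types: int >= float
Rule: comparison yields bool
Result type: bool


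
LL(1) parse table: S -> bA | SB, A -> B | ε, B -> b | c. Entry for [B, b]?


For [B, b]: 'b' ∈ FIRST(b)
Entry: B -> b


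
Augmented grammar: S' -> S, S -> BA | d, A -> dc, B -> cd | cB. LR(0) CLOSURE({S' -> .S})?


Start: S' -> .S
For each item with dot before a nonterminal B, add B -> .γ for every B-production
Closure: [S' -> .S, S -> .BA, S -> .d, B -> .cd, B -> .cB]


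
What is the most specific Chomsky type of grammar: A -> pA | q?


Right-linear: every RHS is a terminal or a terminal followed by one nonterminal
Classification: Type 3 (Regular)


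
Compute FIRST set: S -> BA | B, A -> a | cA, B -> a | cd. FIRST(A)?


Per alternative of A: FIRST(a) = {a}; FIRST(cA) = {c}
FIRST(A) = {a, c}


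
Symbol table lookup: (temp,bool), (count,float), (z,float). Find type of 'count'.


Lookup 'count' → type float


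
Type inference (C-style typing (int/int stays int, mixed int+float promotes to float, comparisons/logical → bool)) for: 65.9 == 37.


Operand types: float == int
Rule: comparison yields bool
Result type: bool


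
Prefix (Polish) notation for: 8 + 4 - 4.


left-to-right (same/higher precedence on left): tree is (- (+ 8 4) 4)
Prefix: - + 8 4 4


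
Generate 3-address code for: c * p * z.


Break into single-operator statements:
t1 = c * p
t2 = t1 * z


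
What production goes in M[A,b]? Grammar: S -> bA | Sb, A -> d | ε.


For [A, b]: ε is nullable and 'b' ∈ FOLLOW(A)
Entry: A -> ε


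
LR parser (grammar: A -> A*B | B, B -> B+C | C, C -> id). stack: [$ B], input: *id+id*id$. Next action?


lookahead ∉ {+} so B won't extend; reduce A -> B
Action: reduce (A -> B)


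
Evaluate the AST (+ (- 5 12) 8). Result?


Evaluate inner: (- 5 12) = -7
Evaluate root: (+ -7 8) = 1
Result: 1


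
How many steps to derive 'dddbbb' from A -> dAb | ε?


Derivation: A => dAb => ddAbb => dddAbbb => dddbbb
Steps: 4


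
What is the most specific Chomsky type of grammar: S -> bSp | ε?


Single nonterminal LHS, but b^n p^n is not regular
Classification: Type 2 (Context-Free)


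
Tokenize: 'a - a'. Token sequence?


Scan left to right, longest-match per lexeme
Tokens: ID(a), OP(-), ID(a)


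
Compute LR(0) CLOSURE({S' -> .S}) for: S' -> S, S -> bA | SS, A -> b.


Start: S' -> .S
For each item with dot before a nonterminal B, add B -> .γ for every B-production
Closure: [S' -> .S, S -> .bA, S -> .SS]


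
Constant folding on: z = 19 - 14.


19 - 14 = 5 at compile time
Optimized: z = 5


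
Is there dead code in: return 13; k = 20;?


statement follows a return and is unreachable
Dead: 'k = 20'


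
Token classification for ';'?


Pattern: delimiter/punctuation
Type: PUNCTUATION


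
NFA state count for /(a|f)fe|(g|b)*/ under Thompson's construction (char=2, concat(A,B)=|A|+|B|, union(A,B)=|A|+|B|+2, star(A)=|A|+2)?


Syntax tree has 6 char leaf(s), 3 union(s), 1 star(s)
chars contribute 6×2 = 12; each union adds +2; each star adds +2
Total: 12 + 6 + 2 = 20 states


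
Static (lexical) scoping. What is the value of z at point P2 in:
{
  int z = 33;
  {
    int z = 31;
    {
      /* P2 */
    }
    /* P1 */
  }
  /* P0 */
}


P2's block does not declare z; resolves to the enclosing declaration at depth 1
z = 31


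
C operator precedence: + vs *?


'*' is multiplicative (level 10); '+' is additive (level 9)
Higher level binds tighter
'*' has higher precedence than '+'


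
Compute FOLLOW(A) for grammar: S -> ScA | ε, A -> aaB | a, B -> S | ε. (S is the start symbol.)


$ ∈ FOLLOW(S). For each A -> αBβ: add FIRST(β)\{ε} to FOLLOW(B); if β nullable, add FOLLOW(A).
FOLLOW(A) = {$, c}


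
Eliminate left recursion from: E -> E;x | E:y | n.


Left-recursive alternatives: E;x, E:y; non-recursive: n
Introduce E': E -> nE', E' -> ;xE' | :yE' | ε


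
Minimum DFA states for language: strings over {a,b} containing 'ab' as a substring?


KMP-style automaton: 2 progress states + 1 absorbing accept = 3
Minimal DFA: 3 states


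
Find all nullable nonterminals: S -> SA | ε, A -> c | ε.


A nonterminal is nullable iff some alternative derives ε (directly, or every symbol in it is nullable)
Nullable: {A, S}


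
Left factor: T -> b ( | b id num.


Common prefix: 'b'
Factored: T -> b T', T' -> ( | id num


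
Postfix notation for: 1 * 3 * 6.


Left to right (same or higher precedence on left)
Postfix: 1 3 * 6 *


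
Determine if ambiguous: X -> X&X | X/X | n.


'n&n/n' has two parse trees (no precedence encoded between & and /)
Ambiguous


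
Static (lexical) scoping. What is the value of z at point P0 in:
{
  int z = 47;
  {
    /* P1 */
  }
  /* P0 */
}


z declared in the same block as P0
z = 47


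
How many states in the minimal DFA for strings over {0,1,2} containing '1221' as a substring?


KMP-style automaton: 4 progress states + 1 absorbing accept = 5
Minimal DFA: 5 states


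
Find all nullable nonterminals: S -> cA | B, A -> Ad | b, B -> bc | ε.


A nonterminal is nullable iff some alternative derives ε (directly, or every symbol in it is nullable)
Nullable: {B, S}


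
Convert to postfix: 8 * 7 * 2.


Left to right (same or higher precedence on left)
Postfix: 8 7 * 2 *


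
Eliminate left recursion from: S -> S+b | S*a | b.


Left-recursive alternatives: S+b, S*a; non-recursive: b
Introduce S': S -> bS', S' -> +bS' | *aS' | ε


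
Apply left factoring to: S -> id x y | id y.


Common prefix: 'id'
Factored: S -> id S', S' -> x y | y


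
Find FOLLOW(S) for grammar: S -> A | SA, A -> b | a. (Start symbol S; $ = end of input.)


$ ∈ FOLLOW(S). For each A -> αBβ: add FIRST(β)\{ε} to FOLLOW(B); if β nullable, add FOLLOW(A).
FOLLOW(S) = {$, a, b}


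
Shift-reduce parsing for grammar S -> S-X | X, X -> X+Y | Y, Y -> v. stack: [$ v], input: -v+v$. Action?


'v' on top is the handle for Y -> v
Action: reduce (Y -> v)


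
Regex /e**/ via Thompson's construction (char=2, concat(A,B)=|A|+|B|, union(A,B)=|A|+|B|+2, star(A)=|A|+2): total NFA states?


Syntax tree has 1 char leaf(s), 0 union(s), 2 star(s)
chars contribute 1×2 = 2; each union adds +2; each star adds +2
Total: 2 + 0 + 4 = 6 states


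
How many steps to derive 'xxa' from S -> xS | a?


Derivation: S => xS => xxS => xxa
Steps: 3


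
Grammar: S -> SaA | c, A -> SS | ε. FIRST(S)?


Per alternative of S: FIRST(SaA) = {c}; FIRST(c) = {c}
FIRST(S) = {c}


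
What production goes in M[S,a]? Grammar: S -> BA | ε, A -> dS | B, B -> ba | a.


For [S, a]: 'a' ∈ FIRST(BA)
Entry: S -> BA


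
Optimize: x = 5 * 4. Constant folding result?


5 * 4 = 20 at compile time
Optimized: x = 20


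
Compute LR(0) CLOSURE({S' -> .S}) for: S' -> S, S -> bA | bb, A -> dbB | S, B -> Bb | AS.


Start: S' -> .S
For each item with dot before a nonterminal B, add B -> .γ for every B-production
Closure: [S' -> .S, S -> .bA, S -> .bb]


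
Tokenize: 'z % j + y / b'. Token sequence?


Scan left to right, longest-match per lexeme
Tokens: ID(z), OP(%), ID(j), OP(+), ID(y), OP(/), ID(b)


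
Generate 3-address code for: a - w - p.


Break into single-operator statements:
t1 = a - w
t2 = t1 - p


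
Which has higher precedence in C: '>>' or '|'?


'>>' is shift (level 8); '|' is bitwise OR (level 3)
Higher level binds tighter
'>>' has higher precedence than '|'


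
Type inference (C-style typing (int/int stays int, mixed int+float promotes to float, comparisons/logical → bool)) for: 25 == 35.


Operand types: int == int
Rule: comparison yields bool
Result type: bool


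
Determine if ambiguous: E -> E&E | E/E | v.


'v&v/v' has two parse trees (no precedence encoded between & and /)
Ambiguous


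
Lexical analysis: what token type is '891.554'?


Pattern: digits with a decimal point
Type: FLOAT_LITERAL


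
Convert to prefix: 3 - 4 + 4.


left-to-right (same/higher precedence on left): tree is (+ (- 3 4) 4)
Prefix: + - 3 4 4


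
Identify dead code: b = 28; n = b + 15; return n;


b is read by n's definition; n is returned
No dead code


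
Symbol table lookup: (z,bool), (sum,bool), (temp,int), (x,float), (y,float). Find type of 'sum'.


Lookup 'sum' → type bool


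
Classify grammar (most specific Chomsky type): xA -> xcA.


LHS has context (more than one symbol) and |LHS| ≤ |RHS|
Classification: Type 1 (Context-Sensitive)


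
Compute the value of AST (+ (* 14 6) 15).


Evaluate inner: (* 14 6) = 84
Evaluate root: (+ 84 15) = 99
Result: 99


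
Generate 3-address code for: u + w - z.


Break into single-operator statements:
t1 = u + w
t2 = t1 - z


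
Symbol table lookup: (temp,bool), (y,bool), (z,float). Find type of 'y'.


Lookup 'y' → type bool


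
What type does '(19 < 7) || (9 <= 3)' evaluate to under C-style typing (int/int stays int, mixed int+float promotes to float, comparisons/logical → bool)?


Operand types: bool || bool
Rule: logical operators take bool operands and yield bool
Result type: bool


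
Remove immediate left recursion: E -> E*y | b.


Left-recursive alternatives: E*y; non-recursive: b
Introduce E': E -> bE', E' -> *yE' | ε


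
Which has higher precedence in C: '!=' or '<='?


'<=' is relational (level 7); '!=' is equality (level 6)
Higher level binds tighter
'<=' has higher precedence than '!='


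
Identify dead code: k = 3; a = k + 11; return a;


k is read by a's definition; a is returned
No dead code


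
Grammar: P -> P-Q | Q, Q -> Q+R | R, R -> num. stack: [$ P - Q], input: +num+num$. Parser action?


'+' can extend Q; shift to build Q -> Q+R
Action: shift


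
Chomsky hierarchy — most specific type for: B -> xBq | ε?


Single nonterminal LHS, but x^n q^n is not regular
Classification: Type 2 (Context-Free)


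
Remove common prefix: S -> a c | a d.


Common prefix: 'a'
Factored: S -> a S', S' -> c | d


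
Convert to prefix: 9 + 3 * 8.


'*' binds tighter: tree is (+ 9 (* 3 8))
Prefix: + 9 * 3 8


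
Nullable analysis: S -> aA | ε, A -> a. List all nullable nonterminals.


A nonterminal is nullable iff some alternative derives ε (directly, or every symbol in it is nullable)
Nullable: {S}


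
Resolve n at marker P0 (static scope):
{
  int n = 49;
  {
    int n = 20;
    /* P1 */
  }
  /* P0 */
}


n declared in the same block as P0
n = 49


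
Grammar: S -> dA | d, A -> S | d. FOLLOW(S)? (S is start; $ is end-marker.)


$ ∈ FOLLOW(S). For each A -> αBβ: add FIRST(β)\{ε} to FOLLOW(B); if β nullable, add FOLLOW(A).
FOLLOW(S) = {$}


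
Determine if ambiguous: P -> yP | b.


right-linear, alternatives start with distinct terminals 'y' vs 'b': unique leftmost derivation
Unambiguous


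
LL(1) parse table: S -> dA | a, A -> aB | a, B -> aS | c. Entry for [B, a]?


For [B, a]: 'a' ∈ FIRST(aS)
Entry: B -> aS


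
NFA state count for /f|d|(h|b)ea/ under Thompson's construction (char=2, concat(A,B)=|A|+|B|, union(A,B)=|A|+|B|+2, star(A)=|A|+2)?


Syntax tree has 6 char leaf(s), 3 union(s), 0 star(s)
chars contribute 6×2 = 12; each union adds +2; each star adds +2
Total: 12 + 6 + 0 = 18 states


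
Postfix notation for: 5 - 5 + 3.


Left to right (same or higher precedence on left)
Postfix: 5 5 - 3 +


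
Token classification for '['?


Pattern: delimiter/punctuation
Type: PUNCTUATION


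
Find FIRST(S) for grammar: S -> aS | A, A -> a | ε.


Per alternative of S: FIRST(aS) = {a}; FIRST(A) = {a, ε}
FIRST(S) = {a, ε}


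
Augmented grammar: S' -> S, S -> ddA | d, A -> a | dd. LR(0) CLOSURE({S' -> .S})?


Start: S' -> .S
For each item with dot before a nonterminal B, add B -> .γ for every B-production
Closure: [S' -> .S, S -> .ddA, S -> .d]


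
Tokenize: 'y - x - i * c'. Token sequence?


Scan left to right, longest-match per lexeme
Tokens: ID(y), OP(-), ID(x), OP(-), ID(i), OP(*), ID(c)


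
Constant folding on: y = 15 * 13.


15 * 13 = 195 at compile time
Optimized: y = 195


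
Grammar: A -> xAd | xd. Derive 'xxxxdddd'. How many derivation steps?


Derivation: A => xAd => xxAdd => xxxAddd => xxxxdddd
Steps: 4


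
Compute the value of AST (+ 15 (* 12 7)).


Evaluate inner: (* 12 7) = 84
Evaluate root: (+ 15 84) = 99
Result: 99


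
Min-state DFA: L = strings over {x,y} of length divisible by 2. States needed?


Track length mod 2: states 0..1, accept at 0
Minimal DFA: 2 states


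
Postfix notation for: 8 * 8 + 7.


Left to right (same or higher precedence on left)
Postfix: 8 8 * 7 +


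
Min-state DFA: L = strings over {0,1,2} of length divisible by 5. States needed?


Track length mod 5: states 0..4, accept at 0
Minimal DFA: 5 states


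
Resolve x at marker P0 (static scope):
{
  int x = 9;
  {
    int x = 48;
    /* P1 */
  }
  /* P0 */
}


x declared in the same block as P0
x = 9


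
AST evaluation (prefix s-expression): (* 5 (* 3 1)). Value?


Evaluate inner: (* 3 1) = 3
Evaluate root: (* 5 3) = 15
Result: 15


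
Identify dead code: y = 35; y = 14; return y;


first assignment to y is overwritten before any read
Dead: 'y = 35'


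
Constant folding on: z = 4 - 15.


4 - 15 = -11 at compile time
Optimized: z = -11


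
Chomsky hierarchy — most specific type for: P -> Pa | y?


Left-linear: every RHS is a terminal or one nonterminal followed by a terminal
Classification: Type 3 (Regular)


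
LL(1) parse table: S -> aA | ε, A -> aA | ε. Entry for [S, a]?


For [S, a]: 'a' ∈ FIRST(aA)
Entry: S -> aA


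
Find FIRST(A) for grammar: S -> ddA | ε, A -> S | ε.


Per alternative of A: FIRST(S) = {d, ε}; FIRST(ε) = {ε}
FIRST(A) = {d, ε}


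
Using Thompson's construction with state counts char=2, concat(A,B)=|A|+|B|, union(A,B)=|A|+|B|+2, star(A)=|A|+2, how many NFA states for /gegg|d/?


Syntax tree has 5 char leaf(s), 1 union(s), 0 star(s)
chars contribute 5×2 = 10; each union adds +2; each star adds +2
Total: 10 + 2 + 0 = 12 states


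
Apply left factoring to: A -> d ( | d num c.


Common prefix: 'd'
Factored: A -> d A', A' -> ( | num c


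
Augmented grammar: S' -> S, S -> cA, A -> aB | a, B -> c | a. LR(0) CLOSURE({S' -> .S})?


Start: S' -> .S
For each item with dot before a nonterminal B, add B -> .γ for every B-production
Closure: [S' -> .S, S -> .cA]


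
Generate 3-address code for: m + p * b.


Break into single-operator statements:
t1 = p * b
t2 = m + t1


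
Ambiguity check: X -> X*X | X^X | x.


'x*x^x' has two parse trees (no precedence encoded between * and ^)
Ambiguous


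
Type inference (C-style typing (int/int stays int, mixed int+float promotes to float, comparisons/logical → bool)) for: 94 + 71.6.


Operand types: int + float
Rule: mixed int/float promotes to float; int/int stays int
Result type: float


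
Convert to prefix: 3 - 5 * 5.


'*' binds tighter: tree is (- 3 (* 5 5))
Prefix: - 3 * 5 5


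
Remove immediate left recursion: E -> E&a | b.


Left-recursive alternatives: E&a; non-recursive: b
Introduce E': E -> bE', E' -> &aE' | ε


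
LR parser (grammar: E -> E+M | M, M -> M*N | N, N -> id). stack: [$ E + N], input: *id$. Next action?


'N' (not preceded by M*) is the handle for M -> N
Action: reduce (M -> N)


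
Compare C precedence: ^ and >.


'>' is relational (level 7); '^' is bitwise XOR (level 4)
Higher level binds tighter
'>' has higher precedence than '^'


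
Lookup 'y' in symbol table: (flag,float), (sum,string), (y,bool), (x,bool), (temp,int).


Lookup 'y' → type bool


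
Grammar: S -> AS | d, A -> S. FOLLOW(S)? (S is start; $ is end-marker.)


$ ∈ FOLLOW(S). For each A -> αBβ: add FIRST(β)\{ε} to FOLLOW(B); if β nullable, add FOLLOW(A).
FOLLOW(S) = {$, d}


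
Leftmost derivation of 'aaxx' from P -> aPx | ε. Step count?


Derivation: P => aPx => aaPxx => aaxx
Steps: 3


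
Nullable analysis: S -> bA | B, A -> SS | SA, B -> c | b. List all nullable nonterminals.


A nonterminal is nullable iff some alternative derives ε (directly, or every symbol in it is nullable)
Nullable: {}


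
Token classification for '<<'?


Pattern: operator symbol
Type: OPERATOR


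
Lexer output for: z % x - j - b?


Scan left to right, longest-match per lexeme
Tokens: ID(z), OP(%), ID(x), OP(-), ID(j), OP(-), ID(b)


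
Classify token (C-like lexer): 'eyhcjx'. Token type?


Pattern: letter/underscore followed by alphanumerics, not a keyword
Type: IDENTIFIER


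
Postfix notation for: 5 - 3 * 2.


* has higher precedence, evaluate 3*2 first
Postfix: 5 3 2 * -


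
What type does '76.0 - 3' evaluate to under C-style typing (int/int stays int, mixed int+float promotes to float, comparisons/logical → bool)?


Operand types: float - int
Rule: mixed int/float promotes to float; int/int stays int
Result type: float


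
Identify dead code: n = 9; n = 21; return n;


first assignment to n is overwritten before any read
Dead: 'n = 9'


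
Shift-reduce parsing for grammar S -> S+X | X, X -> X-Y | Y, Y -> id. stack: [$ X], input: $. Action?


lookahead ∉ {-} so X won't extend; reduce S -> X
Action: reduce (S -> X)


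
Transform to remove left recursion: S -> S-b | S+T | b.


Left-recursive alternatives: S-b, S+T; non-recursive: b
Introduce S': S -> bS', S' -> -bS' | +TS' | ε
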